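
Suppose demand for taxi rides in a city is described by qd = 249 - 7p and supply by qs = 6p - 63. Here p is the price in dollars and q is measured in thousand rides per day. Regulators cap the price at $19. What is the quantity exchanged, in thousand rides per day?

In a free market, 249 - 7p = 6p - 63 gives the equilibrium p* = 24, q* = 81.
Since 19 < 24, the ceiling is binding.
At p = 19: qd = 249 - 7·19 = 116 and qs = 6·19 - 63 = 51.
The quantity actually transacted is the short side, supply: 51.

51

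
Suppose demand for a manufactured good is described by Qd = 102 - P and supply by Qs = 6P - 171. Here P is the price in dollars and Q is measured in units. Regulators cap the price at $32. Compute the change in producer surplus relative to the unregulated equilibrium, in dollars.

Equilibrium: 102 - P = 6P - 171, so 273 = 7P and P* = 39, Q* = 63.
Because the ceiling (32) lies below the market-clearing price, it is binding.
At P = 32: Qd = 102 - 32 = 70 and Qs = 6·32 - 171 = 21.
Producer surplus without the control is ½ · (39 - 28.5) · 63 = 330.75.
With the ceiling, producers sell 21 units at 32, so PS = ½ · (32 - 28.5) · 21 = 36.75.
Change in producer surplus = 36.75 - 330.75 = -294.

-294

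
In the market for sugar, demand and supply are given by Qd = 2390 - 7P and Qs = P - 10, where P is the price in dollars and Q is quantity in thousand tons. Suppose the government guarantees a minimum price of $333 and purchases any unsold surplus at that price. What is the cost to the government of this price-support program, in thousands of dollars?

Without the control the market clears where 2390 - 7P = P - 10, i.e. P* = 300 and Q* = 290.
Because the floor (333) lies above the market-clearing price, it is binding.
At P = 333: Qd = 2390 - 7·333 = 59 and Qs = 333 - 10 = 323.
Surplus = Qs - Qd = 264.
Government expenditure = surplus × support price = 264 × 333 = 87912.

87912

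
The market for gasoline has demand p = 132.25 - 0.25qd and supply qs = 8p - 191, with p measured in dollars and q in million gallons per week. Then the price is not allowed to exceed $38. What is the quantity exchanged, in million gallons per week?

113

Rearranging demand gives qd = 529 - 4p. Without the control the market clears where 529 - 4p = 8p - 191, i.e. p* = 60 and q* = 289.
Because the ceiling (38) lies below the market-clearing price, it is binding.
At p = 38: qd = 529 - 4·38 = 377 and qs = 8·38 - 191 = 113.
The quantity actually transacted is the short side, supply: 113.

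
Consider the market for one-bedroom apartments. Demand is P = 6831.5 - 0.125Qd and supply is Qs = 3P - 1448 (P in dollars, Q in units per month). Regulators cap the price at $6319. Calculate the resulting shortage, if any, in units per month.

0

Rearranging demand gives Qd = 54652 - 8P. Without the control the market clears where 54652 - 8P = 3P - 1448, i.e. P* = 5100 and Q* = 13852.
Since 6319 is above P* = 5100, the ceiling does not bind and the free-market outcome prevails.
Since the control does not bind, there is no shortage.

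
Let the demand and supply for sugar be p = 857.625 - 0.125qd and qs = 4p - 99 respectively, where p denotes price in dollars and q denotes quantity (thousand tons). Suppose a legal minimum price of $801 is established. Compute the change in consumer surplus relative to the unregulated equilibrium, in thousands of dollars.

Rearranging demand gives qd = 6861 - 8p. Without the control the market clears where 6861 - 8p = 4p - 99, i.e. p* = 580 and q* = 2221.
The floor of 801 is above the equilibrium price 580, so it binds.
At p = 801: qd = 6861 - 8·801 = 453 and qs = 4·801 - 99 = 3105.
Consumer surplus without the control is ½ · (857.625 - 580) · 2221 = 308302.5625.
With the floor, consumers buy 453 units at 801, so CS = ½ · (857.625 - 801) · 453 = 12825.5625.
Change in consumer surplus = 12825.5625 - 308302.5625 = -295477.

-295477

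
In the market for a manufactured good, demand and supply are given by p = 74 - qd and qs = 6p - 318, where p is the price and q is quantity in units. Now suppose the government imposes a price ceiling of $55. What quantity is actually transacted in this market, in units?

12

Rearranging demand gives qd = 74 - p. Setting quantity demanded equal to quantity supplied, 74 - p = 6p - 318, gives p* = 56 and q* = 18.
Because the ceiling (55) lies below the market-clearing price, it is binding.
At p = 55: qd = 74 - 55 = 19 and qs = 6·55 - 318 = 12.
The quantity actually transacted is the short side, supply: 12.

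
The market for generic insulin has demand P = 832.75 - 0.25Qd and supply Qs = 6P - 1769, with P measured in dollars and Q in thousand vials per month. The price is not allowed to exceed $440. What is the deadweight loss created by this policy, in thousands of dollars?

Rearranging demand gives Qd = 3331 - 4P. Setting quantity demanded equal to quantity supplied, 3331 - 4P = 6P - 1769, gives P* = 510 and Q* = 1291.
Because the ceiling (440) lies below the market-clearing price, it is binding.
At P = 440: Qd = 3331 - 4·440 = 1571 and Qs = 6·440 - 1769 = 871.
Quantity traded falls to 871. At Q = 871 the demand price is (3331 - 871)/4 = 615 and the supply price is (1769 + 871)/6 = 440.
Deadweight loss = ½ · (615 - 440) · (1291 - 871) = ½ · 175 · 420 = 36750.

36750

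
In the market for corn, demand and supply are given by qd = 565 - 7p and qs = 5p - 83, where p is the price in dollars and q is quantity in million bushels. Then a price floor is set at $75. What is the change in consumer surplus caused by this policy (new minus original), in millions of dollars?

Without the control the market clears where 565 - 7p = 5p - 83, i.e. p* = 54 and q* = 187.
Because the floor (75) lies above the market-clearing price, it is binding.
At p = 75: qd = 565 - 7·75 = 40 and qs = 5·75 - 83 = 292.
Consumer surplus without the control is ½ · (565/7 - 54) · 187 = 34969/14.
With the floor, consumers buy 40 units at 75, so CS = ½ · (565/7 - 75) · 40 = 800/7.
Change in consumer surplus = 800/7 - 34969/14 = -2383.5.

-2383.5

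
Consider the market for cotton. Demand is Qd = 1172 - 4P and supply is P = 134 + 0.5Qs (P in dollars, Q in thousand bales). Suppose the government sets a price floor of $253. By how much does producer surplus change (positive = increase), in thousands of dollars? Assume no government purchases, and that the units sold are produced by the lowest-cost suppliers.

Rearranging supply gives Qs = 2P - 268. Equilibrium: 1172 - 4P = 2P - 268, so 1440 = 6P and P* = 240, Q* = 212.
Because the floor (253) lies above the market-clearing price, it is binding.
At P = 253: Qd = 1172 - 4·253 = 160 and Qs = 2·253 - 268 = 238.
Producer surplus without the control is ½ · (240 - 134) · 212 = 11236.
With the floor, 160 units are sold at 253. The supply price at Q = 160 is 214, so PS = ½ · [(253 - 134) + (253 - 214)] · 160 = 12640.
Change in producer surplus = 12640 - 11236 = 1404.

1404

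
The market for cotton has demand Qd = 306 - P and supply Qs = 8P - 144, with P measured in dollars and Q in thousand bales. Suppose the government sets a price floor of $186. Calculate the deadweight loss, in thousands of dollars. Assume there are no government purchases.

10404

In a free market, 306 - P = 8P - 144 gives the equilibrium P* = 50, Q* = 256.
Because the floor (186) lies above the market-clearing price, it is binding.
At P = 186: Qd = 306 - 186 = 120 and Qs = 8·186 - 144 = 1344.
Quantity traded falls to 120. At Q = 120 the demand price is 306 - 120 = 186 and the supply price is (144 + 120)/8 = 33.
Deadweight loss = ½ · (186 - 33) · (256 - 120) = ½ · 153 · 136 = 10404.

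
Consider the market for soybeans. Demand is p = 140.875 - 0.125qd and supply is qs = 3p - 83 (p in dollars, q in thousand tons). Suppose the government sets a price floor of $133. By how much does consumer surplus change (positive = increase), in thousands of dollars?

Rearranging demand gives qd = 1127 - 8p. Setting quantity demanded equal to quantity supplied, 1127 - 8p = 3p - 83, gives p* = 110 and q* = 247.
Because the floor (133) lies above the market-clearing price, it is binding.
At p = 133: qd = 1127 - 8·133 = 63 and qs = 3·133 - 83 = 316.
Consumer surplus without the control is ½ · (140.875 - 110) · 247 = 3813.0625.
With the floor, consumers buy 63 units at 133, so CS = ½ · (140.875 - 133) · 63 = 248.0625.
Change in consumer surplus = 248.0625 - 3813.0625 = -3565.

-3565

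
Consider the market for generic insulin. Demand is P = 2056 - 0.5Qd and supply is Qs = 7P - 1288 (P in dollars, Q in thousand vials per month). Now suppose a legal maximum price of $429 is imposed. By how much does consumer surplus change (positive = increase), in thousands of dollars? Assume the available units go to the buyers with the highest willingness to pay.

-64937.25

Rearranging demand gives Qd = 4112 - 2P. In a free market, 4112 - 2P = 7P - 1288 gives the equilibrium P* = 600, Q* = 2912.
Since 429 < 600, the ceiling is binding.
At P = 429: Qd = 4112 - 2·429 = 3254 and Qs = 7·429 - 1288 = 1715.
Consumer surplus without the control is ½ · (2056 - 600) · 2912 = 2119936.
With the ceiling, 1715 units are sold at 429 (assume they go to the highest-value buyers). The demand price at Q = 1715 is 1198.5, so CS = ½ · [(2056 - 429) + (1198.5 - 429)] · 1715 = 2054998.75.
Change in consumer surplus = 2054998.75 - 2119936 = -64937.25.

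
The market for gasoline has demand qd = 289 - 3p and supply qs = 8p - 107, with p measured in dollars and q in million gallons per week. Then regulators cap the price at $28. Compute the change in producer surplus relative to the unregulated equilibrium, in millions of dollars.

-1192

Without the control the market clears where 289 - 3p = 8p - 107, i.e. p* = 36 and q* = 181.
The ceiling of 28 is below the equilibrium price 36, so it binds.
At p = 28: qd = 289 - 3·28 = 205 and qs = 8·28 - 107 = 117.
Producer surplus without the control is ½ · (36 - 13.375) · 181 = 2047.5625.
With the ceiling, producers sell 117 units at 28, so PS = ½ · (28 - 13.375) · 117 = 855.5625.
Change in producer surplus = 855.5625 - 2047.5625 = -1192.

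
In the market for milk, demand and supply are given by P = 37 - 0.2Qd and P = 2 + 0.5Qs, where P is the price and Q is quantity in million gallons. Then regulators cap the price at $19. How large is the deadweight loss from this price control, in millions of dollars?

Rearranging demand gives Qd = 185 - 5P; rearranging supply gives Qs = 2P - 4. Setting quantity demanded equal to quantity supplied, 185 - 5P = 2P - 4, gives P* = 27 and Q* = 50.
Since 19 < 27, the ceiling is binding.
At P = 19: Qd = 185 - 5·19 = 90 and Qs = 2·19 - 4 = 34.
Quantity traded falls to 34. At Q = 34 the demand price is (185 - 34)/5 = 30.2 and the supply price is (4 + 34)/2 = 19.
Deadweight loss = ½ · (30.2 - 19) · (50 - 34) = ½ · 11.2 · 16 = 89.6.

89.6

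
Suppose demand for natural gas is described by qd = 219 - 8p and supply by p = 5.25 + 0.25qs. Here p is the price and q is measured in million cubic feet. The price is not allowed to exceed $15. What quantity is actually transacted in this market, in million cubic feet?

Rearranging supply gives qs = 4p - 21. In a free market, 219 - 8p = 4p - 21 gives the equilibrium p* = 20, q* = 59.
Since 15 < 20, the ceiling is binding.
At p = 15: qd = 219 - 8·15 = 99 and qs = 4·15 - 21 = 39.
The quantity actually transacted is the short side, supply: 39.

39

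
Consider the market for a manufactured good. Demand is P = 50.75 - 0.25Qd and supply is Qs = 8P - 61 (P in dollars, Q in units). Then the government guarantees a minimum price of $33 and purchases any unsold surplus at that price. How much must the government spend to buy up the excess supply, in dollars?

Rearranging demand gives Qd = 203 - 4P. Setting quantity demanded equal to quantity supplied, 203 - 4P = 8P - 61, gives P* = 22 and Q* = 115.
Since 33 > 22, the floor is binding.
At P = 33: Qd = 203 - 4·33 = 71 and Qs = 8·33 - 61 = 203.
Surplus = Qs - Qd = 132.
Government expenditure = surplus × support price = 132 × 33 = 4356.

4356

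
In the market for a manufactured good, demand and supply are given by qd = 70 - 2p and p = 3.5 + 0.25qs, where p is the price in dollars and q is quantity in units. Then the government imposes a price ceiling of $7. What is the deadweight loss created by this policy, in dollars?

Rearranging supply gives qs = 4p - 14. Setting quantity demanded equal to quantity supplied, 70 - 2p = 4p - 14, gives p* = 14 and q* = 42.
Since 7 < 14, the ceiling is binding.
At p = 7: qd = 70 - 2·7 = 56 and qs = 4·7 - 14 = 14.
Quantity traded falls to 14. At q = 14 the demand price is (70 - 14)/2 = 28 and the supply price is (14 + 14)/4 = 7.
Deadweight loss = ½ · (28 - 7) · (42 - 14) = ½ · 21 · 28 = 294.

294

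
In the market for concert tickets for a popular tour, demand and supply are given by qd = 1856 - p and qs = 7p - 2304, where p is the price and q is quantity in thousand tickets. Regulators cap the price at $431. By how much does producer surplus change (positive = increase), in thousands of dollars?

Without the control the market clears where 1856 - p = 7p - 2304, i.e. p* = 520 and q* = 1336.
Because the ceiling (431) lies below the market-clearing price, it is binding.
At p = 431: qd = 1856 - 431 = 1425 and qs = 7·431 - 2304 = 713.
Producer surplus without the control is ½ · (520 - 2304/7) · 1336 = 892448/7.
With the ceiling, producers sell 713 units at 431, so PS = ½ · (431 - 2304/7) · 713 = 508369/14.
Change in producer surplus = 508369/14 - 892448/7 = -91180.5.

-91180.5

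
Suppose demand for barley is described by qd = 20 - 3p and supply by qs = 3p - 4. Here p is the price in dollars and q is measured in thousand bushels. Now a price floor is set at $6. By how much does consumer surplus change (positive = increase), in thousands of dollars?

-10

Setting quantity demanded equal to quantity supplied, 20 - 3p = 3p - 4, gives p* = 4 and q* = 8.
Since 6 > 4, the floor is binding.
At p = 6: qd = 20 - 3·6 = 2 and qs = 3·6 - 4 = 14.
Consumer surplus without the control is ½ · (20/3 - 4) · 8 = 32/3.
With the floor, consumers buy 2 units at 6, so CS = ½ · (20/3 - 6) · 2 = 2/3.
Change in consumer surplus = 2/3 - 32/3 = -10.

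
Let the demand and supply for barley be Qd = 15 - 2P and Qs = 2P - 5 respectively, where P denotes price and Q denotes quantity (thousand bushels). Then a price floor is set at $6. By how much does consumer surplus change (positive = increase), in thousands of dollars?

Equilibrium: 15 - 2P = 2P - 5, so 20 = 4P and P* = 5, Q* = 5.
The floor of 6 is above the equilibrium price 5, so it binds.
At P = 6: Qd = 15 - 2·6 = 3 and Qs = 2·6 - 5 = 7.
Consumer surplus without the control is ½ · (7.5 - 5) · 5 = 6.25.
With the floor, consumers buy 3 units at 6, so CS = ½ · (7.5 - 6) · 3 = 2.25.
Change in consumer surplus = 2.25 - 6.25 = -4.

-4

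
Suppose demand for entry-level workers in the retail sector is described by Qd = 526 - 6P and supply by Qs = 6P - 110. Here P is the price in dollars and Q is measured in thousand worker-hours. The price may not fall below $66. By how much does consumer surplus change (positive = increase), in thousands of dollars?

-2197

Without the control the market clears where 526 - 6P = 6P - 110, i.e. P* = 53 and Q* = 208.
The floor of 66 is above the equilibrium price 53, so it binds.
At P = 66: Qd = 526 - 6·66 = 130 and Qs = 6·66 - 110 = 286.
Consumer surplus without the control is ½ · (263/3 - 53) · 208 = 10816/3.
With the floor, consumers buy 130 units at 66, so CS = ½ · (263/3 - 66) · 130 = 4225/3.
Change in consumer surplus = 4225/3 - 10816/3 = -2197.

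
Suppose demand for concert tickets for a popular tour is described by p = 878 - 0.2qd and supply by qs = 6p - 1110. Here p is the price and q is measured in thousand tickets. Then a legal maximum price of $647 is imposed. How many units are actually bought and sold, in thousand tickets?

1890

Rearranging demand gives qd = 4390 - 5p. Setting quantity demanded equal to quantity supplied, 4390 - 5p = 6p - 1110, gives p* = 500 and q* = 1890.
The ceiling of 647 is above the equilibrium price 500, so it is not binding; the market clears at p* = 500, q* = 1890.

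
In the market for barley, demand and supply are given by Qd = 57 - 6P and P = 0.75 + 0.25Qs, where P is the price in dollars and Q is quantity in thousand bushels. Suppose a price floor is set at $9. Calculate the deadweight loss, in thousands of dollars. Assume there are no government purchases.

Rearranging supply gives Qs = 4P - 3. Setting quantity demanded equal to quantity supplied, 57 - 6P = 4P - 3, gives P* = 6 and Q* = 21.
Since 9 > 6, the floor is binding.
At P = 9: Qd = 57 - 6·9 = 3 and Qs = 4·9 - 3 = 33.
Quantity traded falls to 3. At Q = 3 the demand price is (57 - 3)/6 = 9 and the supply price is (3 + 3)/4 = 1.5.
Deadweight loss = ½ · (9 - 1.5) · (21 - 3) = ½ · 7.5 · 18 = 67.5.

67.5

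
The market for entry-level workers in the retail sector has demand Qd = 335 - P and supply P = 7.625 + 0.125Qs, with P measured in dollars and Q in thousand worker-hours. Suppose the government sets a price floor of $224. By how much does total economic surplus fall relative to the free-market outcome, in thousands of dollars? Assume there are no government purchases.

Rearranging supply gives Qs = 8P - 61. Without the control the market clears where 335 - P = 8P - 61, i.e. P* = 44 and Q* = 291.
Because the floor (224) lies above the market-clearing price, it is binding.
At P = 224: Qd = 335 - 224 = 111 and Qs = 8·224 - 61 = 1731.
Quantity traded falls to 111. At Q = 111 the demand price is 335 - 111 = 224 and the supply price is (61 + 111)/8 = 21.5.
Deadweight loss = ½ · (224 - 21.5) · (291 - 111) = ½ · 202.5 · 180 = 18225.

18225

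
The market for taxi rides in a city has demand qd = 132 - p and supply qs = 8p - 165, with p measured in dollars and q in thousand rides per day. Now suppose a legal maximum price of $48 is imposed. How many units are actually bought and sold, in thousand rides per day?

Without the control the market clears where 132 - p = 8p - 165, i.e. p* = 33 and q* = 99.
Since 48 is above p* = 33, the ceiling does not bind and the free-market outcome prevails.

99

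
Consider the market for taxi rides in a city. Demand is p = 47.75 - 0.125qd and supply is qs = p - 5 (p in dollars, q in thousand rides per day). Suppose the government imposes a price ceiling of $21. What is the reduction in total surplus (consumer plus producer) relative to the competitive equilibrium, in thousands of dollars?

Rearranging demand gives qd = 382 - 8p. In a free market, 382 - 8p = p - 5 gives the equilibrium p* = 43, q* = 38.
The ceiling of 21 is below the equilibrium price 43, so it binds.
At p = 21: qd = 382 - 8·21 = 214 and qs = 21 - 5 = 16.
Quantity traded falls to 16. At q = 16 the demand price is (382 - 16)/8 = 45.75 and the supply price is 5 + 16 = 21.
Deadweight loss = ½ · (45.75 - 21) · (38 - 16) = ½ · 24.75 · 22 = 272.25.

272.25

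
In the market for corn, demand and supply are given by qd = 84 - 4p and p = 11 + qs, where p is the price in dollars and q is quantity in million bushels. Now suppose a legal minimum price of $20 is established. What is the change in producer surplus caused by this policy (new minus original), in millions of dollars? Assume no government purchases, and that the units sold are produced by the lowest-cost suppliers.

-4

Rearranging supply gives qs = p - 11. In a free market, 84 - 4p = p - 11 gives the equilibrium p* = 19, q* = 8.
Since 20 > 19, the floor is binding.
At p = 20: qd = 84 - 4·20 = 4 and qs = 20 - 11 = 9.
Producer surplus without the control is ½ · (19 - 11) · 8 = 32.
With the floor, 4 units are sold at 20. The supply price at q = 4 is 15, so PS = ½ · [(20 - 11) + (20 - 15)] · 4 = 28.
Change in producer surplus = 28 - 32 = -4.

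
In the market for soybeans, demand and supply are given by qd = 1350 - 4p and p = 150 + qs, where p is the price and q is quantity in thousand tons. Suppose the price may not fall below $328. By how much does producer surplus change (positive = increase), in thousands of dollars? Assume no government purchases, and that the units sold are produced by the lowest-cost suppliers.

Rearranging supply gives qs = p - 150. Setting quantity demanded equal to quantity supplied, 1350 - 4p = p - 150, gives p* = 300 and q* = 150.
The floor of 328 is above the equilibrium price 300, so it binds.
At p = 328: qd = 1350 - 4·328 = 38 and qs = 328 - 150 = 178.
Producer surplus without the control is ½ · (300 - 150) · 150 = 11250.
With the floor, 38 units are sold at 328. The supply price at q = 38 is 188, so PS = ½ · [(328 - 150) + (328 - 188)] · 38 = 6042.
Change in producer surplus = 6042 - 11250 = -5208.

-5208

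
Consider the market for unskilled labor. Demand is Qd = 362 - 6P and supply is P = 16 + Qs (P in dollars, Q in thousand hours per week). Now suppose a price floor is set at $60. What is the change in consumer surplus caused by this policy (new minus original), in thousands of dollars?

Rearranging supply gives Qs = P - 16. In a free market, 362 - 6P = P - 16 gives the equilibrium P* = 54, Q* = 38.
Because the floor (60) lies above the market-clearing price, it is binding.
At P = 60: Qd = 362 - 6·60 = 2 and Qs = 60 - 16 = 44.
Consumer surplus without the control is ½ · (181/3 - 54) · 38 = 361/3.
With the floor, consumers buy 2 units at 60, so CS = ½ · (181/3 - 60) · 2 = 1/3.
Change in consumer surplus = 1/3 - 361/3 = -120.

-120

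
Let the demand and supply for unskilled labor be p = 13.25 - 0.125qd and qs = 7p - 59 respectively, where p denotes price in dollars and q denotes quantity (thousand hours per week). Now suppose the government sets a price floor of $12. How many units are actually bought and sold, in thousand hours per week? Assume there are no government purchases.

Rearranging demand gives qd = 106 - 8p. Equilibrium: 106 - 8p = 7p - 59, so 165 = 15p and p* = 11, q* = 18.
Because the floor (12) lies above the market-clearing price, it is binding.
At p = 12: qd = 106 - 8·12 = 10 and qs = 7·12 - 59 = 25.
The quantity actually transacted is the short side, demand: 10.

10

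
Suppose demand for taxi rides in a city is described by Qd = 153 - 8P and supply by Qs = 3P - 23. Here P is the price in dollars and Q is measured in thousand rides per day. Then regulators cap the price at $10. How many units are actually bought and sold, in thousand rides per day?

Without the control the market clears where 153 - 8P = 3P - 23, i.e. P* = 16 and Q* = 25.
Because the ceiling (10) lies below the market-clearing price, it is binding.
At P = 10: Qd = 153 - 8·10 = 73 and Qs = 3·10 - 23 = 7.
The quantity actually transacted is the short side, supply: 7.

7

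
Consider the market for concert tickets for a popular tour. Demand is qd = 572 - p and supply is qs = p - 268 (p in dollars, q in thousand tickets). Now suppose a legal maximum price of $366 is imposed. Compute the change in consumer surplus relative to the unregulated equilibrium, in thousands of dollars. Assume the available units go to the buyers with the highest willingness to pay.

Setting quantity demanded equal to quantity supplied, 572 - p = p - 268, gives p* = 420 and q* = 152.
The ceiling of 366 is below the equilibrium price 420, so it binds.
At p = 366: qd = 572 - 366 = 206 and qs = 366 - 268 = 98.
Consumer surplus without the control is ½ · (572 - 420) · 152 = 11552.
With the ceiling, 98 units are sold at 366 (assume they go to the highest-value buyers). The demand price at q = 98 is 474, so CS = ½ · [(572 - 366) + (474 - 366)] · 98 = 15386.
Change in consumer surplus = 15386 - 11552 = 3834.

3834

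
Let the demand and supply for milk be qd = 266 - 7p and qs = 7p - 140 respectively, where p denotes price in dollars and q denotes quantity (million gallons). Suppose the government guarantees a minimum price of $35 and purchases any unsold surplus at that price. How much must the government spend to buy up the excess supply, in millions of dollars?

Equilibrium: 266 - 7p = 7p - 140, so 406 = 14p and p* = 29, q* = 63.
Because the floor (35) lies above the market-clearing price, it is binding.
At p = 35: qd = 266 - 7·35 = 21 and qs = 7·35 - 140 = 105.
Surplus = qs - qd = 84.
Government expenditure = surplus × support price = 84 × 35 = 2940.

2940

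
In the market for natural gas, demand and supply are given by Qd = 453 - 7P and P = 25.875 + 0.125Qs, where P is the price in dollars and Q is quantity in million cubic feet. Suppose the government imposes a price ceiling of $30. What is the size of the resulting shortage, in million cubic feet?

Rearranging supply gives Qs = 8P - 207. In a free market, 453 - 7P = 8P - 207 gives the equilibrium P* = 44, Q* = 145.
The ceiling of 30 is below the equilibrium price 44, so it binds.
At P = 30: Qd = 453 - 7·30 = 243 and Qs = 8·30 - 207 = 33.
Shortage = Qd - Qs = 243 - 33 = 210.

210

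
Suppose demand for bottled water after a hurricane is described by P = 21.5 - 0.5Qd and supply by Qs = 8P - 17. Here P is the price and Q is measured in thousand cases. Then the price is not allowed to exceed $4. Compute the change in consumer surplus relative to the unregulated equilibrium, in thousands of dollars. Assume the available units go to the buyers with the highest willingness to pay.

-34

Rearranging demand gives Qd = 43 - 2P. Without the control the market clears where 43 - 2P = 8P - 17, i.e. P* = 6 and Q* = 31.
Since 4 < 6, the ceiling is binding.
At P = 4: Qd = 43 - 2·4 = 35 and Qs = 8·4 - 17 = 15.
Consumer surplus without the control is ½ · (21.5 - 6) · 31 = 240.25.
With the ceiling, 15 units are sold at 4 (assume they go to the highest-value buyers). The demand price at Q = 15 is 14, so CS = ½ · [(21.5 - 4) + (14 - 4)] · 15 = 206.25.
Change in consumer surplus = 206.25 - 240.25 = -34.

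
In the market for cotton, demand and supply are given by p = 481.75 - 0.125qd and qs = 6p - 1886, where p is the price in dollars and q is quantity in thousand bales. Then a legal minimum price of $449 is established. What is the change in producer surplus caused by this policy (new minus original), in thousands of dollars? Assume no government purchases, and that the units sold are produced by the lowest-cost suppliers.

2106

Rearranging demand gives qd = 3854 - 8p. Equilibrium: 3854 - 8p = 6p - 1886, so 5740 = 14p and p* = 410, q* = 574.
Since 449 > 410, the floor is binding.
At p = 449: qd = 3854 - 8·449 = 262 and qs = 6·449 - 1886 = 808.
Producer surplus without the control is ½ · (410 - 943/3) · 574 = 82369/3.
With the floor, 262 units are sold at 449. The supply price at q = 262 is 358, so PS = ½ · [(449 - 943/3) + (449 - 358)] · 262 = 88687/3.
Change in producer surplus = 88687/3 - 82369/3 = 2106.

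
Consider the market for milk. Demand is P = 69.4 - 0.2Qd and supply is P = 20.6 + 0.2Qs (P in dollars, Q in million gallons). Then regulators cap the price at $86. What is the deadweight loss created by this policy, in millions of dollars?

0

Rearranging demand gives Qd = 347 - 5P; rearranging supply gives Qs = 5P - 103. In a free market, 347 - 5P = 5P - 103 gives the equilibrium P* = 45, Q* = 122.
The ceiling of 86 is above the equilibrium price 45, so it is not binding; the market clears at P* = 45, Q* = 122.
Since the control does not bind, no trades are prevented and deadweight loss is zero.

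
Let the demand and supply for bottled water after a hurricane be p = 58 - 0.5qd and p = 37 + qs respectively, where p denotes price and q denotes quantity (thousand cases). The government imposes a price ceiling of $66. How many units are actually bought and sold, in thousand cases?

14

Rearranging demand gives qd = 116 - 2p; rearranging supply gives qs = p - 37. Without the control the market clears where 116 - 2p = p - 37, i.e. p* = 51 and q* = 14.
Since 66 is above p* = 51, the ceiling does not bind and the free-market outcome prevails.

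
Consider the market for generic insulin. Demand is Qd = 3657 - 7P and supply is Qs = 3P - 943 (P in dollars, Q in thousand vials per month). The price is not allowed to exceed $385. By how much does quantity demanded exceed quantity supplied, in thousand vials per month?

750

Without the control the market clears where 3657 - 7P = 3P - 943, i.e. P* = 460 and Q* = 437.
Since 385 < 460, the ceiling is binding.
At P = 385: Qd = 3657 - 7·385 = 962 and Qs = 3·385 - 943 = 212.
Shortage = Qd - Qs = 962 - 212 = 750.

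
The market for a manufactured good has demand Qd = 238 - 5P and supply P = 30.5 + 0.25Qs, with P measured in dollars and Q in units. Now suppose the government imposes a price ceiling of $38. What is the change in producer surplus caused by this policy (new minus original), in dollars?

-68

Rearranging supply gives Qs = 4P - 122. In a free market, 238 - 5P = 4P - 122 gives the equilibrium P* = 40, Q* = 38.
Because the ceiling (38) lies below the market-clearing price, it is binding.
At P = 38: Qd = 238 - 5·38 = 48 and Qs = 4·38 - 122 = 30.
Producer surplus without the control is ½ · (40 - 30.5) · 38 = 180.5.
With the ceiling, producers sell 30 units at 38, so PS = ½ · (38 - 30.5) · 30 = 112.5.
Change in producer surplus = 112.5 - 180.5 = -68.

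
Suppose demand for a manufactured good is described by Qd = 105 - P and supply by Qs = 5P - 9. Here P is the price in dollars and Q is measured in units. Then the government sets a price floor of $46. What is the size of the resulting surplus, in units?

Setting quantity demanded equal to quantity supplied, 105 - P = 5P - 9, gives P* = 19 and Q* = 86.
Since 46 > 19, the floor is binding.
At P = 46: Qd = 105 - 46 = 59 and Qs = 5·46 - 9 = 221.
Surplus = Qs - Qd = 221 - 59 = 162.

162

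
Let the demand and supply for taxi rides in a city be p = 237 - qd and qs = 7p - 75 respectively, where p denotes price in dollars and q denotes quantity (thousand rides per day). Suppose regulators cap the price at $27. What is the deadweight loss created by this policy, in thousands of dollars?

4032

Rearranging demand gives qd = 237 - p. In a free market, 237 - p = 7p - 75 gives the equilibrium p* = 39, q* = 198.
Since 27 < 39, the ceiling is binding.
At p = 27: qd = 237 - 27 = 210 and qs = 7·27 - 75 = 114.
Quantity traded falls to 114. At q = 114 the demand price is 237 - 114 = 123 and the supply price is (75 + 114)/7 = 27.
Deadweight loss = ½ · (123 - 27) · (198 - 114) = ½ · 96 · 84 = 4032.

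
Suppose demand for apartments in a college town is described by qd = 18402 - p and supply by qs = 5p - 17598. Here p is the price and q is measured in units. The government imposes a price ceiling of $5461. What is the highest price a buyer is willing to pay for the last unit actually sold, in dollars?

8695

Equilibrium: 18402 - p = 5p - 17598, so 36000 = 6p and p* = 6000, q* = 12402.
Because the ceiling (5461) lies below the market-clearing price, it is binding.
At p = 5461: qd = 18402 - 5461 = 12941 and qs = 5·5461 - 17598 = 9707.
Only 9707 units reach the market. On the demand curve, the marginal buyer's willingness to pay at q = 9707 is (18402 - 9707) = 8695.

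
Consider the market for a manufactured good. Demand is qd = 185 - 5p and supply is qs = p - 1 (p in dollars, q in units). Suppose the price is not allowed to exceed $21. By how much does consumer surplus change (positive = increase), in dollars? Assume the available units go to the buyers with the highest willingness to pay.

190

Without the control the market clears where 185 - 5p = p - 1, i.e. p* = 31 and q* = 30.
Because the ceiling (21) lies below the market-clearing price, it is binding.
At p = 21: qd = 185 - 5·21 = 80 and qs = 21 - 1 = 20.
Consumer surplus without the control is ½ · (37 - 31) · 30 = 90.
With the ceiling, 20 units are sold at 21 (assume they go to the highest-value buyers). The demand price at q = 20 is 33, so CS = ½ · [(37 - 21) + (33 - 21)] · 20 = 280.
Change in consumer surplus = 280 - 90 = 190.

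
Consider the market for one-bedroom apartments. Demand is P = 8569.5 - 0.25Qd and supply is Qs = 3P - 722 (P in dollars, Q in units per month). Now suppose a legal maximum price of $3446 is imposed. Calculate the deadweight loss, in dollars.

6339154.5

Rearranging demand gives Qd = 34278 - 4P. In a free market, 34278 - 4P = 3P - 722 gives the equilibrium P* = 5000, Q* = 14278.
Because the ceiling (3446) lies below the market-clearing price, it is binding.
At P = 3446: Qd = 34278 - 4·3446 = 20494 and Qs = 3·3446 - 722 = 9616.
Quantity traded falls to 9616. At Q = 9616 the demand price is (34278 - 9616)/4 = 6165.5 and the supply price is (722 + 9616)/3 = 3446.
Deadweight loss = ½ · (6165.5 - 3446) · (14278 - 9616) = ½ · 2719.5 · 4662 = 6339154.5.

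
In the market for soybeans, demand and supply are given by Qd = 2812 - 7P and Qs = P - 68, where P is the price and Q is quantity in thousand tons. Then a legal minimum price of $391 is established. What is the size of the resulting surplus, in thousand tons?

Without the control the market clears where 2812 - 7P = P - 68, i.e. P* = 360 and Q* = 292.
Since 391 > 360, the floor is binding.
At P = 391: Qd = 2812 - 7·391 = 75 and Qs = 391 - 68 = 323.
Surplus = Qs - Qd = 323 - 75 = 248.

248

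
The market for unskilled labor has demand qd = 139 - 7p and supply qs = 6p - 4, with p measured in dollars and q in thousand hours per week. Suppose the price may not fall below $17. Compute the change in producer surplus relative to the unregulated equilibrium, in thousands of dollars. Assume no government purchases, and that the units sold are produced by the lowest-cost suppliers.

-27

Equilibrium: 139 - 7p = 6p - 4, so 143 = 13p and p* = 11, q* = 62.
Since 17 > 11, the floor is binding.
At p = 17: qd = 139 - 7·17 = 20 and qs = 6·17 - 4 = 98.
Producer surplus without the control is ½ · (11 - 2/3) · 62 = 961/3.
With the floor, 20 units are sold at 17. The supply price at q = 20 is 4, so PS = ½ · [(17 - 2/3) + (17 - 4)] · 20 = 880/3.
Change in producer surplus = 880/3 - 961/3 = -27.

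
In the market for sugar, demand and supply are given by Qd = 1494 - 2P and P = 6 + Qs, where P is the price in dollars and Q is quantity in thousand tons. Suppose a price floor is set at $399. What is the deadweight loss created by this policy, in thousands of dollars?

0

Rearranging supply gives Qs = P - 6. In a free market, 1494 - 2P = P - 6 gives the equilibrium P* = 500, Q* = 494.
The floor of 399 is below the equilibrium price 500, so it is not binding; the market clears at P* = 500, Q* = 494.
Since the control does not bind, no trades are prevented and deadweight loss is zero.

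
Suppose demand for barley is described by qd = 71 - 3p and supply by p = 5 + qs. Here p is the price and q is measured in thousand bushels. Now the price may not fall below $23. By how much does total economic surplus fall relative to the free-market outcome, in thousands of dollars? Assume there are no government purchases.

96

Rearranging supply gives qs = p - 5. Equilibrium: 71 - 3p = p - 5, so 76 = 4p and p* = 19, q* = 14.
Since 23 > 19, the floor is binding.
At p = 23: qd = 71 - 3·23 = 2 and qs = 23 - 5 = 18.
Quantity traded falls to 2. At q = 2 the demand price is (71 - 2)/3 = 23 and the supply price is 5 + 2 = 7.
Deadweight loss = ½ · (23 - 7) · (14 - 2) = ½ · 16 · 12 = 96.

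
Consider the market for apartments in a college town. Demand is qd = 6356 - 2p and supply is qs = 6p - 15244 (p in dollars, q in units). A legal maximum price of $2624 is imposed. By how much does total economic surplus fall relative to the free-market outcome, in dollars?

In a free market, 6356 - 2p = 6p - 15244 gives the equilibrium p* = 2700, q* = 956.
The ceiling of 2624 is below the equilibrium price 2700, so it binds.
At p = 2624: qd = 6356 - 2·2624 = 1108 and qs = 6·2624 - 15244 = 500.
Quantity traded falls to 500. At q = 500 the demand price is (6356 - 500)/2 = 2928 and the supply price is (15244 + 500)/6 = 2624.
Deadweight loss = ½ · (2928 - 2624) · (956 - 500) = ½ · 304 · 456 = 69312.

69312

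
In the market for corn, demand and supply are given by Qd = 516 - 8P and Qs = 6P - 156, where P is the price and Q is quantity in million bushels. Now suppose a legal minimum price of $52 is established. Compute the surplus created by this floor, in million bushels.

56

Equilibrium: 516 - 8P = 6P - 156, so 672 = 14P and P* = 48, Q* = 132.
Since 52 > 48, the floor is binding.
At P = 52: Qd = 516 - 8·52 = 100 and Qs = 6·52 - 156 = 156.
Surplus = Qs - Qd = 156 - 100 = 56.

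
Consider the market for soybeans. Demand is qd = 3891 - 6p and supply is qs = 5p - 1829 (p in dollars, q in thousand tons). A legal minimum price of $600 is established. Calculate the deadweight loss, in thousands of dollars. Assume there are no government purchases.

42240

In a free market, 3891 - 6p = 5p - 1829 gives the equilibrium p* = 520, q* = 771.
Because the floor (600) lies above the market-clearing price, it is binding.
At p = 600: qd = 3891 - 6·600 = 291 and qs = 5·600 - 1829 = 1171.
Quantity traded falls to 291. At q = 291 the demand price is (3891 - 291)/6 = 600 and the supply price is (1829 + 291)/5 = 424.
Deadweight loss = ½ · (600 - 424) · (771 - 291) = ½ · 176 · 480 = 42240.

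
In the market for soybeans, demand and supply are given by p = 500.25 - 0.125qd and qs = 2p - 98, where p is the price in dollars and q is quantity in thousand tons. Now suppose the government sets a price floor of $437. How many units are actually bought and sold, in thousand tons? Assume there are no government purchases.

Rearranging demand gives qd = 4002 - 8p. Setting quantity demanded equal to quantity supplied, 4002 - 8p = 2p - 98, gives p* = 410 and q* = 722.
Since 437 > 410, the floor is binding.
At p = 437: qd = 4002 - 8·437 = 506 and qs = 2·437 - 98 = 776.
The quantity actually transacted is the short side, demand: 506.

506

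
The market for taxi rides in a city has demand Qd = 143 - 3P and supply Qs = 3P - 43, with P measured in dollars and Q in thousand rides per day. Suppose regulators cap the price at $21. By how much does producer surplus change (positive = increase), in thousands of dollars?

-350

In a free market, 143 - 3P = 3P - 43 gives the equilibrium P* = 31, Q* = 50.
Because the ceiling (21) lies below the market-clearing price, it is binding.
At P = 21: Qd = 143 - 3·21 = 80 and Qs = 3·21 - 43 = 20.
Producer surplus without the control is ½ · (31 - 43/3) · 50 = 1250/3.
With the ceiling, producers sell 20 units at 21, so PS = ½ · (21 - 43/3) · 20 = 200/3.
Change in producer surplus = 200/3 - 1250/3 = -350.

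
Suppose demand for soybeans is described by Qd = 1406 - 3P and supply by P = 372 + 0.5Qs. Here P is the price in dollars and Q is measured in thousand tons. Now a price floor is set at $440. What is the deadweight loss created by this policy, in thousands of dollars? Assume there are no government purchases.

Rearranging supply gives Qs = 2P - 744. Setting quantity demanded equal to quantity supplied, 1406 - 3P = 2P - 744, gives P* = 430 and Q* = 116.
Because the floor (440) lies above the market-clearing price, it is binding.
At P = 440: Qd = 1406 - 3·440 = 86 and Qs = 2·440 - 744 = 136.
Quantity traded falls to 86. At Q = 86 the demand price is (1406 - 86)/3 = 440 and the supply price is (744 + 86)/2 = 415.
Deadweight loss = ½ · (440 - 415) · (116 - 86) = ½ · 25 · 30 = 375.

375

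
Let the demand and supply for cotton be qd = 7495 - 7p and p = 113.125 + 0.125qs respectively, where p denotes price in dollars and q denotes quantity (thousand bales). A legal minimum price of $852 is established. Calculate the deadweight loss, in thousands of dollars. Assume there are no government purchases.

559545

Rearranging supply gives qs = 8p - 905. Without the control the market clears where 7495 - 7p = 8p - 905, i.e. p* = 560 and q* = 3575.
Because the floor (852) lies above the market-clearing price, it is binding.
At p = 852: qd = 7495 - 7·852 = 1531 and qs = 8·852 - 905 = 5911.
Quantity traded falls to 1531. At q = 1531 the demand price is (7495 - 1531)/7 = 852 and the supply price is (905 + 1531)/8 = 304.5.
Deadweight loss = ½ · (852 - 304.5) · (3575 - 1531) = ½ · 547.5 · 2044 = 559545.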